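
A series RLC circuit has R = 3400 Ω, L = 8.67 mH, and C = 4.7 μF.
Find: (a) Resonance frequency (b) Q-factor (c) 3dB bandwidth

Step 1 — Resonance condition Im(Z)=0 gives ω₀ = 1/√(LC).
Step 2 — ω₀ = 1/√(0.00867·4.7e-06) = 4954 rad/s.
Step 3 — f₀ = ω₀/(2π) = 788.4 Hz.
Step 4 — Series Q: Q = ω₀L/R = 4954·0.00867/3400 = 0.01263.
Step 5 — 3dB bandwidth: Δω = ω₀/Q = 3.922e+05 rad/s; BW = Δω/(2π) = 6.241e+04 Hz.

(a) f₀ = 788.4 Hz  (b) Q = 0.01263  (c) BW = 6.241e+04 Hz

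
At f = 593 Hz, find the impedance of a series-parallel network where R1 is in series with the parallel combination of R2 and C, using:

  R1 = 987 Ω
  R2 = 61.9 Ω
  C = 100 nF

Step 1 — Angular frequency: ω = 2π·f = 2π·593 = 3726 rad/s.
Step 2 — Component impedances:
  R1: Z = R = 987 Ω
  R2: Z = R = 61.9 Ω
  C: Z = 1/(jωC) = -j/(ω·C) = 0 - j2684 Ω
Step 3 — Parallel branch: R2 || C = 1/(1/R2 + 1/C) = 61.87 - j1.427 Ω.
Step 4 — Series with R1: Z_total = R1 + (R2 || C) = 1049 - j1.427 Ω = 1049∠-0.1° Ω.

Z = 1049 - j1.427 Ω = 1049∠-0.1° Ω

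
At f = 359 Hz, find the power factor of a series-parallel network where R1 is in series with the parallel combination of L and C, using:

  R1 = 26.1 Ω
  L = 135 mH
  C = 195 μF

Step 1 — Angular frequency: ω = 2π·f = 2π·359 = 2256 rad/s.
Step 2 — Component impedances:
  R1: Z = R = 26.1 Ω
  L: Z = jωL = j·2256·0.135 = 0 + j304.5 Ω
  C: Z = 1/(jωC) = -j/(ω·C) = 0 - j2.273 Ω
Step 3 — Parallel branch: L || C = 1/(1/L + 1/C) = 0 - j2.291 Ω.
Step 4 — Series with R1: Z_total = R1 + (L || C) = 26.1 - j2.291 Ω = 26.2∠-5.0° Ω.
Step 5 — Power factor: PF = cos(φ) = Re(Z)/|Z| = 26.1/26.2 = 0.9962.
Step 6 — Type: Im(Z) = -2.291 ⇒ leading (phase φ = -5.0°).

PF = 0.9962 (leading, φ = -5.0°)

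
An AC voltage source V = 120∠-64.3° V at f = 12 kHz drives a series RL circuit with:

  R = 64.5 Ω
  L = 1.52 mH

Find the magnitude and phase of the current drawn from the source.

Step 1 — Angular frequency: ω = 2π·f = 2π·1.2e+04 = 7.54e+04 rad/s.
Step 2 — Component impedances:
  R: Z = R = 64.5 Ω
  L: Z = jωL = j·7.54e+04·0.00152 = 0 + j114.6 Ω
Step 3 — Series combination: Z_total = R + L = 64.5 + j114.6 Ω = 131.5∠60.6° Ω.
Step 4 — Source phasor: V = 120∠-64.3° V = 52.04 - j108.1 V.
Step 5 — Ohm's law: I = V / Z_total = (52.04 - j108.1) / (64.5 + j114.6) = -0.5225 - j0.7481 A.
Step 6 — Convert to polar: |I| = 0.9125 A, ∠I = -124.9°.

I = 0.9125∠-124.9° A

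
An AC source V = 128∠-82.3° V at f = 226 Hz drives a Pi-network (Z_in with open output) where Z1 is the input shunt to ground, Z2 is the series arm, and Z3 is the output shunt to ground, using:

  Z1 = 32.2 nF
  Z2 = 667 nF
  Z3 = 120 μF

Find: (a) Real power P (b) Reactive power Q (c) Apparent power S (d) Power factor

Step 1 — Angular frequency: ω = 2π·f = 2π·226 = 1420 rad/s.
Step 2 — Component impedances:
  Z1: Z = 1/(jωC) = -j/(ω·C) = 0 - j2.187e+04 Ω
  Z2: Z = 1/(jωC) = -j/(ω·C) = 0 - j1056 Ω
  Z3: Z = 1/(jωC) = -j/(ω·C) = 0 - j5.869 Ω
Step 3 — With open output, the series arm Z2 and the output shunt Z3 appear in series to ground: Z2 + Z3 = 0 - j1062 Ω.
Step 4 — Parallel with input shunt Z1: Z_in = Z1 || (Z2 + Z3) = 0 - j1013 Ω = 1013∠-90.0° Ω.
Step 5 — Source phasor: V = 128∠-82.3° V = 17.15 - j126.8 V.
Step 6 — Current: I = V / Z = 0.1253 + j0.01694 A = 0.1264∠7.7° A.
Step 7 — Complex power: S = V·I* = 0 - j16.18 VA.
Step 8 — Real power: P = Re(S) = 0 W.
Step 9 — Reactive power: Q = Im(S) = -16.18 VAR.
Step 10 — Apparent power: |S| = 16.18 VA.
Step 11 — Power factor: PF = P/|S| = 0 (leading).

(a) P = 0 W  (b) Q = -16.18 VAR  (c) S = 16.18 VA  (d) PF = 0 (leading)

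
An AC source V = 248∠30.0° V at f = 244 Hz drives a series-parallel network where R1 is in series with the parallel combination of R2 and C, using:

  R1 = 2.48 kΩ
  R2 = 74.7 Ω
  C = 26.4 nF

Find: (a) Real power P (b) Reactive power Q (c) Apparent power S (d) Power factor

Step 1 — Angular frequency: ω = 2π·f = 2π·244 = 1533 rad/s.
Step 2 — Component impedances:
  R1: Z = R = 2480 Ω
  R2: Z = R = 74.7 Ω
  C: Z = 1/(jωC) = -j/(ω·C) = 0 - j2.471e+04 Ω
Step 3 — Parallel branch: R2 || C = 1/(1/R2 + 1/C) = 74.7 - j0.2258 Ω.
Step 4 — Series with R1: Z_total = R1 + (R2 || C) = 2555 - j0.2258 Ω = 2555∠-0.0° Ω.
Step 5 — Source phasor: V = 248∠30.0° V = 214.8 + j124 V.
Step 6 — Current: I = V / Z = 0.08407 + j0.04855 A = 0.09708∠30.0° A.
Step 7 — Complex power: S = V·I* = 24.07 - j0.002128 VA.
Step 8 — Real power: P = Re(S) = 24.07 W.
Step 9 — Reactive power: Q = Im(S) = -0.002128 VAR.
Step 10 — Apparent power: |S| = 24.07 VA.
Step 11 — Power factor: PF = P/|S| = 1 (leading).

(a) P = 24.07 W  (b) Q = -0.002128 VAR  (c) S = 24.07 VA  (d) PF = 1 (leading)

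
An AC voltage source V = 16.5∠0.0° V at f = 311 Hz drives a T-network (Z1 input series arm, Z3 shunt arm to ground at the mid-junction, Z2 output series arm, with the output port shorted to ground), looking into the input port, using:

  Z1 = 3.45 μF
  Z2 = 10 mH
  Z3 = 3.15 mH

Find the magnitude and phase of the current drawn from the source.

Step 1 — Angular frequency: ω = 2π·f = 2π·311 = 1954 rad/s.
Step 2 — Component impedances:
  Z1: Z = 1/(jωC) = -j/(ω·C) = 0 - j148.3 Ω
  Z2: Z = jωL = j·1954·0.01 = 0 + j19.54 Ω
  Z3: Z = jωL = j·1954·0.00315 = 0 + j6.155 Ω
Step 3 — With the output port shorted to ground, the output series arm Z2 runs from the junction to ground; the shunt arm Z3 also runs from the junction to ground. They appear in parallel: Z3 || Z2 = 0 + j4.681 Ω.
Step 4 — Series with input arm Z1: Z_in = Z1 + (Z3 || Z2) = 0 - j143.7 Ω = 143.7∠-90.0° Ω.
Step 5 — Source phasor: V = 16.5∠0.0° V = 16.5 V.
Step 6 — Ohm's law: I = V / Z_total = (16.5) / (0 - j143.7) = 0 + j0.1149 A.
Step 7 — Convert to polar: |I| = 0.1149 A, ∠I = 90.0°.

I = 0.1149∠90.0° A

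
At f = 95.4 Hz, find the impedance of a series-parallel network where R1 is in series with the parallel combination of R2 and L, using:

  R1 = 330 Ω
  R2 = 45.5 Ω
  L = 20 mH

Step 1 — Angular frequency: ω = 2π·f = 2π·95.4 = 599.4 rad/s.
Step 2 — Component impedances:
  R1: Z = R = 330 Ω
  R2: Z = R = 45.5 Ω
  L: Z = jωL = j·599.4·0.02 = 0 + j11.99 Ω
Step 3 — Parallel branch: R2 || L = 1/(1/R2 + 1/L) = 2.954 + j11.21 Ω.
Step 4 — Series with R1: Z_total = R1 + (R2 || L) = 333 + j11.21 Ω = 333.1∠1.9° Ω.

Z = 333 + j11.21 Ω = 333.1∠1.9° Ω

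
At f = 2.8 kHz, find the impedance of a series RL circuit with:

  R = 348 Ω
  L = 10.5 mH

Step 1 — Angular frequency: ω = 2π·f = 2π·2800 = 1.759e+04 rad/s.
Step 2 — Component impedances:
  R: Z = R = 348 Ω
  L: Z = jωL = j·1.759e+04·0.0105 = 0 + j184.7 Ω
Step 3 — Series combination: Z_total = R + L = 348 + j184.7 Ω = 394∠28.0° Ω.

Z = 348 + j184.7 Ω = 394∠28.0° Ω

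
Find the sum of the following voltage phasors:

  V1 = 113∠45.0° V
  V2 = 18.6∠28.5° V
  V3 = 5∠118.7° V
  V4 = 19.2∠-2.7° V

Step 1 — Convert each phasor to rectangular form:
  V1 = 113·(cos(45.0°) + j·sin(45.0°)) = 79.9 + j79.9 V
  V2 = 18.6·(cos(28.5°) + j·sin(28.5°)) = 16.35 + j8.875 V
  V3 = 5·(cos(118.7°) + j·sin(118.7°)) = -2.401 + j4.386 V
  V4 = 19.2·(cos(-2.7°) + j·sin(-2.7°)) = 19.18 - j0.9044 V
Step 2 — Sum components: V_total = 113 + j92.26 V.
Step 3 — Convert to polar: |V_total| = 145.9 V, ∠V_total = 39.2°.

V_total = 145.9∠39.2° V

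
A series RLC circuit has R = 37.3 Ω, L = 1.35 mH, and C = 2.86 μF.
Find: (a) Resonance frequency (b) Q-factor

Step 1 — Resonance condition Im(Z)=0 gives ω₀ = 1/√(LC).
Step 2 — ω₀ = 1/√(0.00135·2.86e-06) = 1.609e+04 rad/s.
Step 3 — f₀ = ω₀/(2π) = 2561 Hz.
Step 4 — Series Q: Q = ω₀L/R = 1.609e+04·0.00135/37.3 = 0.5825.

(a) f₀ = 2561 Hz  (b) Q = 0.5825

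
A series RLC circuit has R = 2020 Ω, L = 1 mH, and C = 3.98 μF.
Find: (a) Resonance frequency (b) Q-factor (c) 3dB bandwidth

Step 1 — Resonance condition Im(Z)=0 gives ω₀ = 1/√(LC).
Step 2 — ω₀ = 1/√(0.001·3.98e-06) = 1.585e+04 rad/s.
Step 3 — f₀ = ω₀/(2π) = 2523 Hz.
Step 4 — Series Q: Q = ω₀L/R = 1.585e+04·0.001/2020 = 0.007847.
Step 5 — 3dB bandwidth: Δω = ω₀/Q = 2.02e+06 rad/s; BW = Δω/(2π) = 3.215e+05 Hz.

(a) f₀ = 2523 Hz  (b) Q = 0.007847  (c) BW = 3.215e+05 Hz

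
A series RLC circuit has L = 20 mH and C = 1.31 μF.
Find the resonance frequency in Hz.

Step 1 — Resonance condition Im(Z)=0 gives ω₀ = 1/√(LC).
Step 2 — ω₀ = 1/√(0.02·1.31e-06) = 6178 rad/s.
Step 3 — f₀ = ω₀/(2π) = 983.3 Hz.

f₀ = 983.3 Hz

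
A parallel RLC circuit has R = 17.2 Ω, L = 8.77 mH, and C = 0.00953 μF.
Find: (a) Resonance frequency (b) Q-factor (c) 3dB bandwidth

Step 1 — Resonance: ω₀ = 1/√(LC) = 1/√(0.00877·9.53e-09) = 1.094e+05 rad/s.
Step 2 — f₀ = ω₀/(2π) = 1.741e+04 Hz.
Step 3 — Parallel Q: Q = R/(ω₀L) = 17.2/(1.094e+05·0.00877) = 0.01793.
Step 4 — Bandwidth: Δω = ω₀/Q = 6.101e+06 rad/s; BW = Δω/(2π) = 9.71e+05 Hz.

(a) f₀ = 1.741e+04 Hz  (b) Q = 0.01793  (c) BW = 9.71e+05 Hz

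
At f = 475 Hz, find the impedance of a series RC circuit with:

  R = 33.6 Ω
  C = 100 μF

Step 1 — Angular frequency: ω = 2π·f = 2π·475 = 2985 rad/s.
Step 2 — Component impedances:
  R: Z = R = 33.6 Ω
  C: Z = 1/(jωC) = -j/(ω·C) = 0 - j3.351 Ω
Step 3 — Series combination: Z_total = R + C = 33.6 - j3.351 Ω = 33.77∠-5.7° Ω.

Z = 33.6 - j3.351 Ω = 33.77∠-5.7° Ω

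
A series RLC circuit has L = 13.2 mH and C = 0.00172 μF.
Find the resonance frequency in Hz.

Step 1 — Resonance condition Im(Z)=0 gives ω₀ = 1/√(LC).
Step 2 — ω₀ = 1/√(0.0132·1.72e-09) = 2.099e+05 rad/s.
Step 3 — f₀ = ω₀/(2π) = 3.34e+04 Hz.

f₀ = 3.34e+04 Hz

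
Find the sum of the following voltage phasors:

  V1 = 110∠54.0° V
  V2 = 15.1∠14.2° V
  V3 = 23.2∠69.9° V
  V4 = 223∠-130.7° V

Step 1 — Convert each phasor to rectangular form:
  V1 = 110·(cos(54.0°) + j·sin(54.0°)) = 64.66 + j88.99 V
  V2 = 15.1·(cos(14.2°) + j·sin(14.2°)) = 14.64 + j3.704 V
  V3 = 23.2·(cos(69.9°) + j·sin(69.9°)) = 7.973 + j21.79 V
  V4 = 223·(cos(-130.7°) + j·sin(-130.7°)) = -145.4 - j169.1 V
Step 2 — Sum components: V_total = -58.15 - j54.58 V.
Step 3 — Convert to polar: |V_total| = 79.75 V, ∠V_total = -136.8°.

V_total = 79.75∠-136.8° V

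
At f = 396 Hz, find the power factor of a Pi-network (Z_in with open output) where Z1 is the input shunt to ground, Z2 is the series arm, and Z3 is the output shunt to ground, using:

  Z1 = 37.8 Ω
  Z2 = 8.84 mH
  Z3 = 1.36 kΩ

Step 1 — Angular frequency: ω = 2π·f = 2π·396 = 2488 rad/s.
Step 2 — Component impedances:
  Z1: Z = R = 37.8 Ω
  Z2: Z = jωL = j·2488·0.00884 = 0 + j22 Ω
  Z3: Z = R = 1360 Ω
Step 3 — With open output, the series arm Z2 and the output shunt Z3 appear in series to ground: Z2 + Z3 = 1360 + j22 Ω.
Step 4 — Parallel with input shunt Z1: Z_in = Z1 || (Z2 + Z3) = 36.78 + j0.01608 Ω = 36.78∠0.0° Ω.
Step 5 — Power factor: PF = cos(φ) = Re(Z)/|Z| = 36.78/36.78 = 1.
Step 6 — Type: Im(Z) = 0.01608 ⇒ lagging (phase φ = 0.0°).

PF = 1 (lagging, φ = 0.0°)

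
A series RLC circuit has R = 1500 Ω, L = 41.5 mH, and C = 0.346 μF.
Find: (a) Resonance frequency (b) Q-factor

Step 1 — Resonance condition Im(Z)=0 gives ω₀ = 1/√(LC).
Step 2 — ω₀ = 1/√(0.0415·3.46e-07) = 8345 rad/s.
Step 3 — f₀ = ω₀/(2π) = 1328 Hz.
Step 4 — Series Q: Q = ω₀L/R = 8345·0.0415/1500 = 0.2309.

(a) f₀ = 1328 Hz  (b) Q = 0.2309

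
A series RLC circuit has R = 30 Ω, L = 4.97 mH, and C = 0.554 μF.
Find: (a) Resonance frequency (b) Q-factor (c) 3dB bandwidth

Step 1 — Resonance condition Im(Z)=0 gives ω₀ = 1/√(LC).
Step 2 — ω₀ = 1/√(0.00497·5.54e-07) = 1.906e+04 rad/s.
Step 3 — f₀ = ω₀/(2π) = 3033 Hz.
Step 4 — Series Q: Q = ω₀L/R = 1.906e+04·0.00497/30 = 3.157.
Step 5 — 3dB bandwidth: Δω = ω₀/Q = 6036 rad/s; BW = Δω/(2π) = 960.7 Hz.

(a) f₀ = 3033 Hz  (b) Q = 3.157  (c) BW = 960.7 Hz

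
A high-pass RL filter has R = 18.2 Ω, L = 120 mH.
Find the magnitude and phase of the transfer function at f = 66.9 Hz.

Step 1 — Angular frequency: ω = 2π·66.9 = 420.3 rad/s.
Step 2 — Transfer function: H(jω) = jωL/(R + jωL).
Step 3 — Numerator jωL = j·50.44; denominator R + jωL = 18.2 + j50.44.
Step 4 — H = 0.8848 + j0.3193.
Step 5 — Magnitude: |H| = 0.9406 (-0.5 dB); phase: φ = 19.8°.

|H| = 0.9406 (-0.5 dB), φ = 19.8°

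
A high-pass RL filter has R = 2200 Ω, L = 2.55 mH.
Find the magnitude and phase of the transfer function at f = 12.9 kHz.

Step 1 — Angular frequency: ω = 2π·1.29e+04 = 8.105e+04 rad/s.
Step 2 — Transfer function: H(jω) = jωL/(R + jωL).
Step 3 — Numerator jωL = j·206.7; denominator R + jωL = 2200 + j206.7.
Step 4 — H = 0.008749 + j0.09313.
Step 5 — Magnitude: |H| = 0.09354 (-20.6 dB); phase: φ = 84.6°.

|H| = 0.09354 (-20.6 dB), φ = 84.6°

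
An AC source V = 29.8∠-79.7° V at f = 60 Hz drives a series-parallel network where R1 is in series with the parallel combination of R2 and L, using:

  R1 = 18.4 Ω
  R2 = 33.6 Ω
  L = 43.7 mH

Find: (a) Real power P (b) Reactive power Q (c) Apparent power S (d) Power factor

Step 1 — Angular frequency: ω = 2π·f = 2π·60 = 377 rad/s.
Step 2 — Component impedances:
  R1: Z = R = 18.4 Ω
  R2: Z = R = 33.6 Ω
  L: Z = jωL = j·377·0.0437 = 0 + j16.47 Ω
Step 3 — Parallel branch: R2 || L = 1/(1/R2 + 1/L) = 6.512 + j13.28 Ω.
Step 4 — Series with R1: Z_total = R1 + (R2 || L) = 24.91 + j13.28 Ω = 28.23∠28.1° Ω.
Step 5 — Source phasor: V = 29.8∠-79.7° V = 5.328 - j29.32 V.
Step 6 — Current: I = V / Z = -0.322 - j1.005 A = 1.056∠-107.8° A.
Step 7 — Complex power: S = V·I* = 27.76 + j14.8 VA.
Step 8 — Real power: P = Re(S) = 27.76 W.
Step 9 — Reactive power: Q = Im(S) = 14.8 VAR.
Step 10 — Apparent power: |S| = 31.46 VA.
Step 11 — Power factor: PF = P/|S| = 0.8824 (lagging).

(a) P = 27.76 W  (b) Q = 14.8 VAR  (c) S = 31.46 VA  (d) PF = 0.8824 (lagging)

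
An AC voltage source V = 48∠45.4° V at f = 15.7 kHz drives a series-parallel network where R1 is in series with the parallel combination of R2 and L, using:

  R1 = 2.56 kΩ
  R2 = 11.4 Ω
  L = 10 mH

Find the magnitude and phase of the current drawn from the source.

Step 1 — Angular frequency: ω = 2π·f = 2π·1.57e+04 = 9.865e+04 rad/s.
Step 2 — Component impedances:
  R1: Z = R = 2560 Ω
  R2: Z = R = 11.4 Ω
  L: Z = jωL = j·9.865e+04·0.01 = 0 + j986.5 Ω
Step 3 — Parallel branch: R2 || L = 1/(1/R2 + 1/L) = 11.4 + j0.1317 Ω.
Step 4 — Series with R1: Z_total = R1 + (R2 || L) = 2571 + j0.1317 Ω = 2571∠0.0° Ω.
Step 5 — Source phasor: V = 48∠45.4° V = 33.7 + j34.18 V.
Step 6 — Ohm's law: I = V / Z_total = (33.7 + j34.18) / (2571 + j0.1317) = 0.01311 + j0.01329 A.
Step 7 — Convert to polar: |I| = 0.01867 A, ∠I = 45.4°.

I = 0.01867∠45.4° A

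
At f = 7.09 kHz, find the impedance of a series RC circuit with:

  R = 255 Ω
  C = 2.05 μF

Step 1 — Angular frequency: ω = 2π·f = 2π·7090 = 4.455e+04 rad/s.
Step 2 — Component impedances:
  R: Z = R = 255 Ω
  C: Z = 1/(jωC) = -j/(ω·C) = 0 - j10.95 Ω
Step 3 — Series combination: Z_total = R + C = 255 - j10.95 Ω = 255.2∠-2.5° Ω.

Z = 255 - j10.95 Ω = 255.2∠-2.5° Ω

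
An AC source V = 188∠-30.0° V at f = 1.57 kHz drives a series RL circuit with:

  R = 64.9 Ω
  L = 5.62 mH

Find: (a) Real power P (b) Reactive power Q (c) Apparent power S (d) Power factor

Step 1 — Angular frequency: ω = 2π·f = 2π·1570 = 9865 rad/s.
Step 2 — Component impedances:
  R: Z = R = 64.9 Ω
  L: Z = jωL = j·9865·0.00562 = 0 + j55.44 Ω
Step 3 — Series combination: Z_total = R + L = 64.9 + j55.44 Ω = 85.36∠40.5° Ω.
Step 4 — Source phasor: V = 188∠-30.0° V = 162.8 - j94 V.
Step 5 — Current: I = V / Z = 0.7351 - j2.076 A = 2.203∠-70.5° A.
Step 6 — Complex power: S = V·I* = 314.8 + j269 VA.
Step 7 — Real power: P = Re(S) = 314.8 W.
Step 8 — Reactive power: Q = Im(S) = 269 VAR.
Step 9 — Apparent power: |S| = 414.1 VA.
Step 10 — Power factor: PF = P/|S| = 0.7604 (lagging).

(a) P = 314.8 W  (b) Q = 269 VAR  (c) S = 414.1 VA  (d) PF = 0.7604 (lagging)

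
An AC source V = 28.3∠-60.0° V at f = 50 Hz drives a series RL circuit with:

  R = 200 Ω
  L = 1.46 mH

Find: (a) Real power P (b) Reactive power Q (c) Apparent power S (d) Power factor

Step 1 — Angular frequency: ω = 2π·f = 2π·50 = 314.2 rad/s.
Step 2 — Component impedances:
  R: Z = R = 200 Ω
  L: Z = jωL = j·314.2·0.00146 = 0 + j0.4587 Ω
Step 3 — Series combination: Z_total = R + L = 200 + j0.4587 Ω = 200∠0.1° Ω.
Step 4 — Source phasor: V = 28.3∠-60.0° V = 14.15 - j24.51 V.
Step 5 — Current: I = V / Z = 0.07047 - j0.1227 A = 0.1415∠-60.1° A.
Step 6 — Complex power: S = V·I* = 4.004 + j0.009184 VA.
Step 7 — Real power: P = Re(S) = 4.004 W.
Step 8 — Reactive power: Q = Im(S) = 0.009184 VAR.
Step 9 — Apparent power: |S| = 4.004 VA.
Step 10 — Power factor: PF = P/|S| = 1 (lagging).

(a) P = 4.004 W  (b) Q = 0.009184 VAR  (c) S = 4.004 VA  (d) PF = 1 (lagging)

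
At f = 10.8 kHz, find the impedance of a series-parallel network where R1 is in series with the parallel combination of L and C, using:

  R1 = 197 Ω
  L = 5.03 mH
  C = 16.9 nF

Step 1 — Angular frequency: ω = 2π·f = 2π·1.08e+04 = 6.786e+04 rad/s.
Step 2 — Component impedances:
  R1: Z = R = 197 Ω
  L: Z = jωL = j·6.786e+04·0.00503 = 0 + j341.3 Ω
  C: Z = 1/(jωC) = -j/(ω·C) = 0 - j872 Ω
Step 3 — Parallel branch: L || C = 1/(1/L + 1/C) = 0 + j560.9 Ω.
Step 4 — Series with R1: Z_total = R1 + (L || C) = 197 + j560.9 Ω = 594.5∠70.6° Ω.

Z = 197 + j560.9 Ω = 594.5∠70.6° Ω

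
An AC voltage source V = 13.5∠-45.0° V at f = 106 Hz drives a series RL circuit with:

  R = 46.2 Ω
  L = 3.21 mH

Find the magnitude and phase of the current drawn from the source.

Step 1 — Angular frequency: ω = 2π·f = 2π·106 = 666 rad/s.
Step 2 — Component impedances:
  R: Z = R = 46.2 Ω
  L: Z = jωL = j·666·0.00321 = 0 + j2.138 Ω
Step 3 — Series combination: Z_total = R + L = 46.2 + j2.138 Ω = 46.25∠2.6° Ω.
Step 4 — Source phasor: V = 13.5∠-45.0° V = 9.546 - j9.546 V.
Step 5 — Ohm's law: I = V / Z_total = (9.546 - j9.546) / (46.2 + j2.138) = 0.1966 - j0.2157 A.
Step 6 — Convert to polar: |I| = 0.2919 A, ∠I = -47.6°.

I = 0.2919∠-47.6° A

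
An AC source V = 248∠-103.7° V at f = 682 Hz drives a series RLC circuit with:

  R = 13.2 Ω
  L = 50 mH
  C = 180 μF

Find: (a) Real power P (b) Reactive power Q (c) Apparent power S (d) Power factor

Step 1 — Angular frequency: ω = 2π·f = 2π·682 = 4285 rad/s.
Step 2 — Component impedances:
  R: Z = R = 13.2 Ω
  L: Z = jωL = j·4285·0.05 = 0 + j214.3 Ω
  C: Z = 1/(jωC) = -j/(ω·C) = 0 - j1.296 Ω
Step 3 — Series combination: Z_total = R + L + C = 13.2 + j213 Ω = 213.4∠86.5° Ω.
Step 4 — Source phasor: V = 248∠-103.7° V = -58.74 - j240.9 V.
Step 5 — Current: I = V / Z = -1.144 + j0.2049 A = 1.162∠169.8° A.
Step 6 — Complex power: S = V·I* = 17.83 + j287.7 VA.
Step 7 — Real power: P = Re(S) = 17.83 W.
Step 8 — Reactive power: Q = Im(S) = 287.7 VAR.
Step 9 — Apparent power: |S| = 288.3 VA.
Step 10 — Power factor: PF = P/|S| = 0.06186 (lagging).

(a) P = 17.83 W  (b) Q = 287.7 VAR  (c) S = 288.3 VA  (d) PF = 0.06186 (lagging)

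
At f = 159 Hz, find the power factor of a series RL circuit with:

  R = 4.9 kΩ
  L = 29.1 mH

Step 1 — Angular frequency: ω = 2π·f = 2π·159 = 999 rad/s.
Step 2 — Component impedances:
  R: Z = R = 4900 Ω
  L: Z = jωL = j·999·0.0291 = 0 + j29.07 Ω
Step 3 — Series combination: Z_total = R + L = 4900 + j29.07 Ω = 4900∠0.3° Ω.
Step 4 — Power factor: PF = cos(φ) = Re(Z)/|Z| = 4900/4900 = 1.
Step 5 — Type: Im(Z) = 29.07 ⇒ lagging (phase φ = 0.3°).

PF = 1 (lagging, φ = 0.3°)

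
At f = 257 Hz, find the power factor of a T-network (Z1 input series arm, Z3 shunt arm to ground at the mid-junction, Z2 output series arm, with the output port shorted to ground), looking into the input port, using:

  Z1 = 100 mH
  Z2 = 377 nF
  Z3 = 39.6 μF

Step 1 — Angular frequency: ω = 2π·f = 2π·257 = 1615 rad/s.
Step 2 — Component impedances:
  Z1: Z = jωL = j·1615·0.1 = 0 + j161.5 Ω
  Z2: Z = 1/(jωC) = -j/(ω·C) = 0 - j1643 Ω
  Z3: Z = 1/(jωC) = -j/(ω·C) = 0 - j15.64 Ω
Step 3 — With the output port shorted to ground, the output series arm Z2 runs from the junction to ground; the shunt arm Z3 also runs from the junction to ground. They appear in parallel: Z3 || Z2 = 0 - j15.49 Ω.
Step 4 — Series with input arm Z1: Z_in = Z1 + (Z3 || Z2) = 0 + j146 Ω = 146∠90.0° Ω.
Step 5 — Power factor: PF = cos(φ) = Re(Z)/|Z| = 0/146 = 0.
Step 6 — Type: Im(Z) = 146 ⇒ lagging (phase φ = 90.0°).

PF = 0 (lagging, φ = 90.0°)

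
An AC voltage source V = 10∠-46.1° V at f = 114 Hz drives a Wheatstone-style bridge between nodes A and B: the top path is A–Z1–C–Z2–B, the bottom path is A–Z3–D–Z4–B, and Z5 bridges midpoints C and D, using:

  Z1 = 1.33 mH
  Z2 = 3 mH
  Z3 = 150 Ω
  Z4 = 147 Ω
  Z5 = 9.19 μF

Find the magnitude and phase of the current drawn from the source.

Step 1 — Angular frequency: ω = 2π·f = 2π·114 = 716.3 rad/s.
Step 2 — Component impedances:
  Z1: Z = jωL = j·716.3·0.00133 = 0 + j0.9527 Ω
  Z2: Z = jωL = j·716.3·0.003 = 0 + j2.149 Ω
  Z3: Z = R = 150 Ω
  Z4: Z = R = 147 Ω
  Z5: Z = 1/(jωC) = -j/(ω·C) = 0 - j151.9 Ω
Step 3 — Bridge requires nodal analysis (the Z5 bridge couples midpoints C and D, so the two paths cannot be reduced to a simple series/parallel combination). Setting node B to ground and injecting 1 A at node A, the 3-node admittance system at A, C, D solves to V_A = Z_AB = 0.03341 + j3.103 Ω = 3.103∠89.4° Ω.
Step 4 — Source phasor: V = 10∠-46.1° V = 6.934 - j7.206 V.
Step 5 — Ohm's law: I = V / Z_total = (6.934 - j7.206) / (0.03341 + j3.103) = -2.298 - j2.259 A.
Step 6 — Convert to polar: |I| = 3.222 A, ∠I = -135.5°.

I = 3.222∠-135.5° A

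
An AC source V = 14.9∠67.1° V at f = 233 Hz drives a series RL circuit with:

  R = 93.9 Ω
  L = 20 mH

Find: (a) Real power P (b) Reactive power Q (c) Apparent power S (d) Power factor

Step 1 — Angular frequency: ω = 2π·f = 2π·233 = 1464 rad/s.
Step 2 — Component impedances:
  R: Z = R = 93.9 Ω
  L: Z = jωL = j·1464·0.02 = 0 + j29.28 Ω
Step 3 — Series combination: Z_total = R + L = 93.9 + j29.28 Ω = 98.36∠17.3° Ω.
Step 4 — Source phasor: V = 14.9∠67.1° V = 5.798 + j13.73 V.
Step 5 — Current: I = V / Z = 0.09781 + j0.1157 A = 0.1515∠49.8° A.
Step 6 — Complex power: S = V·I* = 2.155 + j0.6719 VA.
Step 7 — Real power: P = Re(S) = 2.155 W.
Step 8 — Reactive power: Q = Im(S) = 0.6719 VAR.
Step 9 — Apparent power: |S| = 2.257 VA.
Step 10 — Power factor: PF = P/|S| = 0.9547 (lagging).

(a) P = 2.155 W  (b) Q = 0.6719 VAR  (c) S = 2.257 VA  (d) PF = 0.9547 (lagging)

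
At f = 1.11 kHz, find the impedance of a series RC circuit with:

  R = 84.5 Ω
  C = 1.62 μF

Step 1 — Angular frequency: ω = 2π·f = 2π·1110 = 6974 rad/s.
Step 2 — Component impedances:
  R: Z = R = 84.5 Ω
  C: Z = 1/(jωC) = -j/(ω·C) = 0 - j88.51 Ω
Step 3 — Series combination: Z_total = R + C = 84.5 - j88.51 Ω = 122.4∠-46.3° Ω.

Z = 84.5 - j88.51 Ω = 122.4∠-46.3° Ω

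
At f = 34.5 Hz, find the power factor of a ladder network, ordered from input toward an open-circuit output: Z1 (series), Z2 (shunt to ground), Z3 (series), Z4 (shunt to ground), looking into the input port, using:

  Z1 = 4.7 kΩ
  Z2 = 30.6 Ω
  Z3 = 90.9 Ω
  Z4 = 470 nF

Step 1 — Angular frequency: ω = 2π·f = 2π·34.5 = 216.8 rad/s.
Step 2 — Component impedances:
  Z1: Z = R = 4700 Ω
  Z2: Z = R = 30.6 Ω
  Z3: Z = R = 90.9 Ω
  Z4: Z = 1/(jωC) = -j/(ω·C) = 0 - j9815 Ω
Step 3 — Ladder network (open output): work backward from the far end, alternating series and parallel combinations. Z_in = 4731 - j0.09538 Ω = 4731∠-0.0° Ω.
Step 4 — Power factor: PF = cos(φ) = Re(Z)/|Z| = 4731/4731 = 1.
Step 5 — Type: Im(Z) = -0.09538 ⇒ leading (phase φ = -0.0°).

PF = 1 (leading, φ = -0.0°)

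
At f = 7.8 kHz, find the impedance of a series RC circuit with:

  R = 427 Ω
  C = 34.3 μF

Step 1 — Angular frequency: ω = 2π·f = 2π·7800 = 4.901e+04 rad/s.
Step 2 — Component impedances:
  R: Z = R = 427 Ω
  C: Z = 1/(jωC) = -j/(ω·C) = 0 - j0.5949 Ω
Step 3 — Series combination: Z_total = R + C = 427 - j0.5949 Ω = 427∠-0.1° Ω.

Z = 427 - j0.5949 Ω = 427∠-0.1° Ω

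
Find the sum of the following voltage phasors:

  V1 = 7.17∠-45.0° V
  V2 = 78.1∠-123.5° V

Step 1 — Convert each phasor to rectangular form:
  V1 = 7.17·(cos(-45.0°) + j·sin(-45.0°)) = 5.07 - j5.07 V
  V2 = 78.1·(cos(-123.5°) + j·sin(-123.5°)) = -43.11 - j65.13 V
Step 2 — Sum components: V_total = -38.04 - j70.2 V.
Step 3 — Convert to polar: |V_total| = 79.84 V, ∠V_total = -118.5°.

V_total = 79.84∠-118.5° V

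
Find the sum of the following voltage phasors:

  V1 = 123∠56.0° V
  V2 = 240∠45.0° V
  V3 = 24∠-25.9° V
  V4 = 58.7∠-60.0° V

Step 1 — Convert each phasor to rectangular form:
  V1 = 123·(cos(56.0°) + j·sin(56.0°)) = 68.78 + j102 V
  V2 = 240·(cos(45.0°) + j·sin(45.0°)) = 169.7 + j169.7 V
  V3 = 24·(cos(-25.9°) + j·sin(-25.9°)) = 21.59 - j10.48 V
  V4 = 58.7·(cos(-60.0°) + j·sin(-60.0°)) = 29.35 - j50.84 V
Step 2 — Sum components: V_total = 289.4 + j210.4 V.
Step 3 — Convert to polar: |V_total| = 357.8 V, ∠V_total = 36.0°.

V_total = 357.8∠36.0° V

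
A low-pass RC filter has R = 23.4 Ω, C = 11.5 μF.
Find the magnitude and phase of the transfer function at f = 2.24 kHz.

Step 1 — Angular frequency: ω = 2π·2240 = 1.407e+04 rad/s.
Step 2 — Transfer function: H(jω) = 1/(1 + jωRC).
Step 3 — Denominator: 1 + jωRC = 1 + j·1.407e+04·23.4·1.15e-05 = 1 + j3.787.
Step 4 — H = 0.06517 - j0.2468.
Step 5 — Magnitude: |H| = 0.2553 (-11.9 dB); phase: φ = -75.2°.

|H| = 0.2553 (-11.9 dB), φ = -75.2°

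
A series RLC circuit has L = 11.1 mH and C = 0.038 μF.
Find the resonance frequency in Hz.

Step 1 — Resonance condition Im(Z)=0 gives ω₀ = 1/√(LC).
Step 2 — ω₀ = 1/√(0.0111·3.8e-08) = 4.869e+04 rad/s.
Step 3 — f₀ = ω₀/(2π) = 7749 Hz.

f₀ = 7749 Hz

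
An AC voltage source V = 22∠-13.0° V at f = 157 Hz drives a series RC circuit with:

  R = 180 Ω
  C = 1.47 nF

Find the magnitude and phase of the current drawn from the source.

Step 1 — Angular frequency: ω = 2π·f = 2π·157 = 986.5 rad/s.
Step 2 — Component impedances:
  R: Z = R = 180 Ω
  C: Z = 1/(jωC) = -j/(ω·C) = 0 - j6.896e+05 Ω
Step 3 — Series combination: Z_total = R + C = 180 - j6.896e+05 Ω = 6.896e+05∠-90.0° Ω.
Step 4 — Source phasor: V = 22∠-13.0° V = 21.44 - j4.949 V.
Step 5 — Ohm's law: I = V / Z_total = (21.44 - j4.949) / (180 - j6.896e+05) = 7.185e-06 + j3.108e-05 A.
Step 6 — Convert to polar: |I| = 3.19e-05 A, ∠I = 77.0°.

I = 3.19e-05∠77.0° A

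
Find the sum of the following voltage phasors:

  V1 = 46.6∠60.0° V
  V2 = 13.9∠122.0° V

Step 1 — Convert each phasor to rectangular form:
  V1 = 46.6·(cos(60.0°) + j·sin(60.0°)) = 23.3 + j40.36 V
  V2 = 13.9·(cos(122.0°) + j·sin(122.0°)) = -7.366 + j11.79 V
Step 2 — Sum components: V_total = 15.93 + j52.14 V.
Step 3 — Convert to polar: |V_total| = 54.52 V, ∠V_total = 73.0°.

V_total = 54.52∠73.0° V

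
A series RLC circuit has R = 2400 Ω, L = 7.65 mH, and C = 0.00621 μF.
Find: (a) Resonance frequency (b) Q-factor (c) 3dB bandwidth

Step 1 — Resonance condition Im(Z)=0 gives ω₀ = 1/√(LC).
Step 2 — ω₀ = 1/√(0.00765·6.21e-09) = 1.451e+05 rad/s.
Step 3 — f₀ = ω₀/(2π) = 2.309e+04 Hz.
Step 4 — Series Q: Q = ω₀L/R = 1.451e+05·0.00765/2400 = 0.4625.
Step 5 — 3dB bandwidth: Δω = ω₀/Q = 3.137e+05 rad/s; BW = Δω/(2π) = 4.993e+04 Hz.

(a) f₀ = 2.309e+04 Hz  (b) Q = 0.4625  (c) BW = 4.993e+04 Hz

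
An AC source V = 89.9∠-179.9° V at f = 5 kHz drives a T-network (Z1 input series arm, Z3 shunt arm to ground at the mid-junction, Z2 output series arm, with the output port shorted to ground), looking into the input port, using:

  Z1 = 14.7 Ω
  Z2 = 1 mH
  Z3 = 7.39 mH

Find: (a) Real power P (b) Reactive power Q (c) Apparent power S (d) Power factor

Step 1 — Angular frequency: ω = 2π·f = 2π·5000 = 3.142e+04 rad/s.
Step 2 — Component impedances:
  Z1: Z = R = 14.7 Ω
  Z2: Z = jωL = j·3.142e+04·0.001 = 0 + j31.42 Ω
  Z3: Z = jωL = j·3.142e+04·0.00739 = 0 + j232.2 Ω
Step 3 — With the output port shorted to ground, the output series arm Z2 runs from the junction to ground; the shunt arm Z3 also runs from the junction to ground. They appear in parallel: Z3 || Z2 = 0 + j27.67 Ω.
Step 4 — Series with input arm Z1: Z_in = Z1 + (Z3 || Z2) = 14.7 + j27.67 Ω = 31.33∠62.0° Ω.
Step 5 — Source phasor: V = 89.9∠-179.9° V = -89.9 - j0.1569 V.
Step 6 — Current: I = V / Z = -1.35 + j2.531 A = 2.869∠118.1° A.
Step 7 — Complex power: S = V·I* = 121 + j227.8 VA.
Step 8 — Real power: P = Re(S) = 121 W.
Step 9 — Reactive power: Q = Im(S) = 227.8 VAR.
Step 10 — Apparent power: |S| = 257.9 VA.
Step 11 — Power factor: PF = P/|S| = 0.4691 (lagging).

(a) P = 121 W  (b) Q = 227.8 VAR  (c) S = 257.9 VA  (d) PF = 0.4691 (lagging)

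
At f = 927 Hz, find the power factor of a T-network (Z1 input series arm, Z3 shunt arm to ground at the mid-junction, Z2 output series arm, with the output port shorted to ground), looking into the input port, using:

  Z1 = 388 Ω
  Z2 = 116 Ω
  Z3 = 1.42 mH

Step 1 — Angular frequency: ω = 2π·f = 2π·927 = 5825 rad/s.
Step 2 — Component impedances:
  Z1: Z = R = 388 Ω
  Z2: Z = R = 116 Ω
  Z3: Z = jωL = j·5825·0.00142 = 0 + j8.271 Ω
Step 3 — With the output port shorted to ground, the output series arm Z2 runs from the junction to ground; the shunt arm Z3 also runs from the junction to ground. They appear in parallel: Z3 || Z2 = 0.5867 + j8.229 Ω.
Step 4 — Series with input arm Z1: Z_in = Z1 + (Z3 || Z2) = 388.6 + j8.229 Ω = 388.7∠1.2° Ω.
Step 5 — Power factor: PF = cos(φ) = Re(Z)/|Z| = 388.59/388.67 = 0.9998.
Step 6 — Type: Im(Z) = 8.229 ⇒ lagging (phase φ = 1.2°).

PF = 0.9998 (lagging, φ = 1.2°)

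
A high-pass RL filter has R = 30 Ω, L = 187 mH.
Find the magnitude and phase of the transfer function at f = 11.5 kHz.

Step 1 — Angular frequency: ω = 2π·1.15e+04 = 7.226e+04 rad/s.
Step 2 — Transfer function: H(jω) = jωL/(R + jωL).
Step 3 — Numerator jωL = j·1.351e+04; denominator R + jωL = 30 + j1.351e+04.
Step 4 — H = 1 + j0.00222.
Step 5 — Magnitude: |H| = 1 (-0.0 dB); phase: φ = 0.1°.

|H| = 1 (-0.0 dB), φ = 0.1°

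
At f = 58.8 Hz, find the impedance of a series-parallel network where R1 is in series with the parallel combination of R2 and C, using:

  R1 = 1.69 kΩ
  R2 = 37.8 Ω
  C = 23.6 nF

Step 1 — Angular frequency: ω = 2π·f = 2π·58.8 = 369.5 rad/s.
Step 2 — Component impedances:
  R1: Z = R = 1690 Ω
  R2: Z = R = 37.8 Ω
  C: Z = 1/(jωC) = -j/(ω·C) = 0 - j1.147e+05 Ω
Step 3 — Parallel branch: R2 || C = 1/(1/R2 + 1/C) = 37.8 - j0.01246 Ω.
Step 4 — Series with R1: Z_total = R1 + (R2 || C) = 1728 - j0.01246 Ω = 1728∠-0.0° Ω.

Z = 1728 - j0.01246 Ω = 1728∠-0.0° Ω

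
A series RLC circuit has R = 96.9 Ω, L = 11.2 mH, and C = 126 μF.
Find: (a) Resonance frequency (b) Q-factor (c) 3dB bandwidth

Step 1 — Resonance condition Im(Z)=0 gives ω₀ = 1/√(LC).
Step 2 — ω₀ = 1/√(0.0112·0.000126) = 841.8 rad/s.
Step 3 — f₀ = ω₀/(2π) = 134 Hz.
Step 4 — Series Q: Q = ω₀L/R = 841.8·0.0112/96.9 = 0.0973.
Step 5 — 3dB bandwidth: Δω = ω₀/Q = 8652 rad/s; BW = Δω/(2π) = 1377 Hz.

(a) f₀ = 134 Hz  (b) Q = 0.0973  (c) BW = 1377 Hz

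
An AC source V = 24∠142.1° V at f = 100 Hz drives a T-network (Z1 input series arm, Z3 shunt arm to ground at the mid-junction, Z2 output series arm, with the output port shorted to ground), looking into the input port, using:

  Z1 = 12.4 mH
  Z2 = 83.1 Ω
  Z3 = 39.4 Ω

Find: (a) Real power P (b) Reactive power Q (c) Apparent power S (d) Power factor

Step 1 — Angular frequency: ω = 2π·f = 2π·100 = 628.3 rad/s.
Step 2 — Component impedances:
  Z1: Z = jωL = j·628.3·0.0124 = 0 + j7.791 Ω
  Z2: Z = R = 83.1 Ω
  Z3: Z = R = 39.4 Ω
Step 3 — With the output port shorted to ground, the output series arm Z2 runs from the junction to ground; the shunt arm Z3 also runs from the junction to ground. They appear in parallel: Z3 || Z2 = 26.73 Ω.
Step 4 — Series with input arm Z1: Z_in = Z1 + (Z3 || Z2) = 26.73 + j7.791 Ω = 27.84∠16.3° Ω.
Step 5 — Source phasor: V = 24∠142.1° V = -18.94 + j14.74 V.
Step 6 — Current: I = V / Z = -0.5049 + j0.6988 A = 0.8621∠125.8° A.
Step 7 — Complex power: S = V·I* = 19.86 + j5.79 VA.
Step 8 — Real power: P = Re(S) = 19.86 W.
Step 9 — Reactive power: Q = Im(S) = 5.79 VAR.
Step 10 — Apparent power: |S| = 20.69 VA.
Step 11 — Power factor: PF = P/|S| = 0.96 (lagging).

(a) P = 19.86 W  (b) Q = 5.79 VAR  (c) S = 20.69 VA  (d) PF = 0.96 (lagging)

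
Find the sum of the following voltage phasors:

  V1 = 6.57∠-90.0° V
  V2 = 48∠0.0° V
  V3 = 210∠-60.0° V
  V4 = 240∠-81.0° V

Step 1 — Convert each phasor to rectangular form:
  V1 = 6.57·(cos(-90.0°) + j·sin(-90.0°)) = 0 - j6.57 V
  V2 = 48·(cos(0.0°) + j·sin(0.0°)) = 48 V
  V3 = 210·(cos(-60.0°) + j·sin(-60.0°)) = 105 - j181.9 V
  V4 = 240·(cos(-81.0°) + j·sin(-81.0°)) = 37.54 - j237 V
Step 2 — Sum components: V_total = 190.5 - j425.5 V.
Step 3 — Convert to polar: |V_total| = 466.2 V, ∠V_total = -65.9°.

V_total = 466.2∠-65.9° V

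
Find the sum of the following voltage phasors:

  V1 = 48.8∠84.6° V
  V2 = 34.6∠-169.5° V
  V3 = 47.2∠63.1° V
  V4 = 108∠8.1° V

Step 1 — Convert each phasor to rectangular form:
  V1 = 48.8·(cos(84.6°) + j·sin(84.6°)) = 4.592 + j48.58 V
  V2 = 34.6·(cos(-169.5°) + j·sin(-169.5°)) = -34.02 - j6.305 V
  V3 = 47.2·(cos(63.1°) + j·sin(63.1°)) = 21.35 + j42.09 V
  V4 = 108·(cos(8.1°) + j·sin(8.1°)) = 106.9 + j15.22 V
Step 2 — Sum components: V_total = 98.85 + j99.59 V.
Step 3 — Convert to polar: |V_total| = 140.3 V, ∠V_total = 45.2°.

V_total = 140.3∠45.2° V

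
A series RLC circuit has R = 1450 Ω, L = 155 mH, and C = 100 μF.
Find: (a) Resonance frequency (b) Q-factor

Step 1 — Resonance condition Im(Z)=0 gives ω₀ = 1/√(LC).
Step 2 — ω₀ = 1/√(0.155·0.0001) = 254 rad/s.
Step 3 — f₀ = ω₀/(2π) = 40.43 Hz.
Step 4 — Series Q: Q = ω₀L/R = 254·0.155/1450 = 0.02715.

(a) f₀ = 40.43 Hz  (b) Q = 0.02715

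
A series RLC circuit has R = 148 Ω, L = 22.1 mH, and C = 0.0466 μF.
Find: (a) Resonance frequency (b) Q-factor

Step 1 — Resonance condition Im(Z)=0 gives ω₀ = 1/√(LC).
Step 2 — ω₀ = 1/√(0.0221·4.66e-08) = 3.116e+04 rad/s.
Step 3 — f₀ = ω₀/(2π) = 4959 Hz.
Step 4 — Series Q: Q = ω₀L/R = 3.116e+04·0.0221/148 = 4.653.

(a) f₀ = 4959 Hz  (b) Q = 4.653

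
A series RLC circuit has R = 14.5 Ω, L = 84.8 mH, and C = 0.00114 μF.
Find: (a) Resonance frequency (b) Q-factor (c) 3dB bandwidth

Step 1 — Resonance: ω₀ = 1/√(LC) = 1/√(0.0848·1.14e-09) = 1.017e+05 rad/s.
Step 2 — f₀ = ω₀/(2π) = 1.619e+04 Hz.
Step 3 — Series Q: Q = ω₀L/R = 1.017e+05·0.0848/14.5 = 594.8.
Step 4 — Bandwidth: Δω = ω₀/Q = 171 rad/s; BW = Δω/(2π) = 27.21 Hz.

(a) f₀ = 1.619e+04 Hz  (b) Q = 594.8  (c) BW = 27.21 Hz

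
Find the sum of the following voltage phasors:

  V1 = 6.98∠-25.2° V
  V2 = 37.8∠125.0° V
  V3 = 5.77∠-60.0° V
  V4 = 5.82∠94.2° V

Step 1 — Convert each phasor to rectangular form:
  V1 = 6.98·(cos(-25.2°) + j·sin(-25.2°)) = 6.316 - j2.972 V
  V2 = 37.8·(cos(125.0°) + j·sin(125.0°)) = -21.68 + j30.96 V
  V3 = 5.77·(cos(-60.0°) + j·sin(-60.0°)) = 2.885 - j4.997 V
  V4 = 5.82·(cos(94.2°) + j·sin(94.2°)) = -0.4262 + j5.804 V
Step 2 — Sum components: V_total = -12.91 + j28.8 V.
Step 3 — Convert to polar: |V_total| = 31.56 V, ∠V_total = 114.1°.

V_total = 31.56∠114.1° V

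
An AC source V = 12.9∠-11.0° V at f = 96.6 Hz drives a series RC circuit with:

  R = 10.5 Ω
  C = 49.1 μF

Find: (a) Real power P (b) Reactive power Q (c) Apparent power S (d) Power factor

Step 1 — Angular frequency: ω = 2π·f = 2π·96.6 = 607 rad/s.
Step 2 — Component impedances:
  R: Z = R = 10.5 Ω
  C: Z = 1/(jωC) = -j/(ω·C) = 0 - j33.56 Ω
Step 3 — Series combination: Z_total = R + C = 10.5 - j33.56 Ω = 35.16∠-72.6° Ω.
Step 4 — Source phasor: V = 12.9∠-11.0° V = 12.66 - j2.461 V.
Step 5 — Current: I = V / Z = 0.1744 + j0.3228 A = 0.3669∠61.6° A.
Step 6 — Complex power: S = V·I* = 1.413 - j4.517 VA.
Step 7 — Real power: P = Re(S) = 1.413 W.
Step 8 — Reactive power: Q = Im(S) = -4.517 VAR.
Step 9 — Apparent power: |S| = 4.733 VA.
Step 10 — Power factor: PF = P/|S| = 0.2986 (leading).

(a) P = 1.413 W  (b) Q = -4.517 VAR  (c) S = 4.733 VA  (d) PF = 0.2986 (leading)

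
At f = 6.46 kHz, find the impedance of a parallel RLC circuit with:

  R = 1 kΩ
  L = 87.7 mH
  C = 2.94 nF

Step 1 — Angular frequency: ω = 2π·f = 2π·6460 = 4.059e+04 rad/s.
Step 2 — Component impedances:
  R: Z = R = 1000 Ω
  L: Z = jωL = j·4.059e+04·0.0877 = 0 + j3560 Ω
  C: Z = 1/(jωC) = -j/(ω·C) = 0 - j8380 Ω
Step 3 — Parallel combination: 1/Z_total = 1/R + 1/L + 1/C; Z_total = 974.6 + j157.5 Ω = 987.2∠9.2° Ω.

Z = 974.6 + j157.5 Ω = 987.2∠9.2° Ω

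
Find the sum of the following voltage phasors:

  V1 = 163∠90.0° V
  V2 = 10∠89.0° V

Step 1 — Convert each phasor to rectangular form:
  V1 = 163·(cos(90.0°) + j·sin(90.0°)) = 0 + j163 V
  V2 = 10·(cos(89.0°) + j·sin(89.0°)) = 0.1745 + j9.998 V
Step 2 — Sum components: V_total = 0.1745 + j173 V.
Step 3 — Convert to polar: |V_total| = 173 V, ∠V_total = 89.9°.

V_total = 173∠89.9° V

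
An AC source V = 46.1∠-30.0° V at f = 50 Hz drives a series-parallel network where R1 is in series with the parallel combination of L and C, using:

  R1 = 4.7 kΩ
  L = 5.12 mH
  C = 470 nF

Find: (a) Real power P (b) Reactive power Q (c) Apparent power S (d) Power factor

Step 1 — Angular frequency: ω = 2π·f = 2π·50 = 314.2 rad/s.
Step 2 — Component impedances:
  R1: Z = R = 4700 Ω
  L: Z = jωL = j·314.2·0.00512 = 0 + j1.608 Ω
  C: Z = 1/(jωC) = -j/(ω·C) = 0 - j6773 Ω
Step 3 — Parallel branch: L || C = 1/(1/L + 1/C) = 0 + j1.609 Ω.
Step 4 — Series with R1: Z_total = R1 + (L || C) = 4700 + j1.609 Ω = 4700∠0.0° Ω.
Step 5 — Source phasor: V = 46.1∠-30.0° V = 39.92 - j23.05 V.
Step 6 — Current: I = V / Z = 0.008493 - j0.004907 A = 0.009809∠-30.0° A.
Step 7 — Complex power: S = V·I* = 0.4522 + j0.0001548 VA.
Step 8 — Real power: P = Re(S) = 0.4522 W.
Step 9 — Reactive power: Q = Im(S) = 0.0001548 VAR.
Step 10 — Apparent power: |S| = 0.4522 VA.
Step 11 — Power factor: PF = P/|S| = 1 (lagging).

(a) P = 0.4522 W  (b) Q = 0.0001548 VAR  (c) S = 0.4522 VA  (d) PF = 1 (lagging)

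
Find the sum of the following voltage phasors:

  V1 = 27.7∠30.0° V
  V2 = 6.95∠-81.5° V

Step 1 — Convert each phasor to rectangular form:
  V1 = 27.7·(cos(30.0°) + j·sin(30.0°)) = 23.99 + j13.85 V
  V2 = 6.95·(cos(-81.5°) + j·sin(-81.5°)) = 1.027 - j6.874 V
Step 2 — Sum components: V_total = 25.02 + j6.976 V.
Step 3 — Convert to polar: |V_total| = 25.97 V, ∠V_total = 15.6°.

V_total = 25.97∠15.6° V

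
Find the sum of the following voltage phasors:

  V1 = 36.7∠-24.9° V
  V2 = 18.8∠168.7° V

Step 1 — Convert each phasor to rectangular form:
  V1 = 36.7·(cos(-24.9°) + j·sin(-24.9°)) = 33.29 - j15.45 V
  V2 = 18.8·(cos(168.7°) + j·sin(168.7°)) = -18.44 + j3.684 V
Step 2 — Sum components: V_total = 14.85 - j11.77 V.
Step 3 — Convert to polar: |V_total| = 18.95 V, ∠V_total = -38.4°.

V_total = 18.95∠-38.4° V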